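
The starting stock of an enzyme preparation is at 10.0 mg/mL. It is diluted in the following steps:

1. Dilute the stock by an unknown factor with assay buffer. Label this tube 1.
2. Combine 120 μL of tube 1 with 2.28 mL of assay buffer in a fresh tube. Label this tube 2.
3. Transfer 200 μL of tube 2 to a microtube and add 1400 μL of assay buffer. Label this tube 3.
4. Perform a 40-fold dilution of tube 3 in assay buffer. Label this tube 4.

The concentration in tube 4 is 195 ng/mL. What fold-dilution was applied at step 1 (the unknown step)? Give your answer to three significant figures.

Step 1: unknown factor x
Step 2: 120 μL + 2.28 mL = 2400 μL total → factor 2400/120 = 20
Step 3: 200 μL + 1400 μL = 1600 μL total → factor 1600/200 = 8
Step 4: 40-fold → factor 40
Product of known-step factors = 6400
Overall factor = 10.0 mg/mL / (195 ng/mL) = 51282
x = 51282 / 6400 = 8.01

8.01-fold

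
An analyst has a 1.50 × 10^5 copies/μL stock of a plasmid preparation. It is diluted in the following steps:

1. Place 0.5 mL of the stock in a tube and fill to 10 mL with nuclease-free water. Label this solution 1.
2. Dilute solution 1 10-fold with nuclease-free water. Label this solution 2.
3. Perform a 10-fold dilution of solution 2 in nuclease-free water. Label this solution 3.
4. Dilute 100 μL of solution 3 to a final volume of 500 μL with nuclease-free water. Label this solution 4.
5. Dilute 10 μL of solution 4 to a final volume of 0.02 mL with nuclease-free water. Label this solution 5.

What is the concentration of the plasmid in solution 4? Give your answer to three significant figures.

15.0 copies/μL

Step 1: 0.5 mL brought to 10 mL → factor 10/0.5 = 20
Step 2: 10-fold → factor 10
Step 3: 10-fold → factor 10
Step 4: 100 μL brought to 500 μL → factor 500/100 = 5
Dilution factor through solution 4 = 20 × 10 × 10 × 5 = 10000
[solution 4] = 1.50 × 10^5 copies/μL / 10000 = 15.0 copies/μL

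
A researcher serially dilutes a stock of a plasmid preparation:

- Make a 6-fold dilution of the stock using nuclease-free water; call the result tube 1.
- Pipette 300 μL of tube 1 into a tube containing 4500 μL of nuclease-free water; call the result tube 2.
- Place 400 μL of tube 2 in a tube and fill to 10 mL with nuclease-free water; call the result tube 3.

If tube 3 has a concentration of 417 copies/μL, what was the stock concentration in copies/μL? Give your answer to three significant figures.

1.00 × 10^6 copies/μL

Step 1: 6-fold → factor 6
Step 2: 300 μL + 4500 μL = 4800 μL total → factor 4800/300 = 16
Step 3: 400 μL brought to 10 mL → factor 10000/400 = 25
Overall dilution factor = 6 × 16 × 25 = 2400
Stock = 417 copies/μL × 2400 = 1.00 × 10^6 copies/μL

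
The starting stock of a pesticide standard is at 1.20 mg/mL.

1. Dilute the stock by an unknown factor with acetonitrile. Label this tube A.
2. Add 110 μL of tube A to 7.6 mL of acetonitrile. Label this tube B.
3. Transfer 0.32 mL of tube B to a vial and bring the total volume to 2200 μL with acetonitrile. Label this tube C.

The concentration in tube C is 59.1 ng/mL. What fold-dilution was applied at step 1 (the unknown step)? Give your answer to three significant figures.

42.1-fold

Step 1: unknown factor x
Step 2: 110 μL + 7.6 mL = 7710 μL total → factor 7710/110 = 70.091
Step 3: 0.32 mL brought to 2200 μL → factor 2.2/0.32 = 6.875
Product of known-step factors = 481.88
Overall factor = 1.20 mg/mL / (59.1 ng/mL) = 20305
x = 20305 / 481.88 = 42.1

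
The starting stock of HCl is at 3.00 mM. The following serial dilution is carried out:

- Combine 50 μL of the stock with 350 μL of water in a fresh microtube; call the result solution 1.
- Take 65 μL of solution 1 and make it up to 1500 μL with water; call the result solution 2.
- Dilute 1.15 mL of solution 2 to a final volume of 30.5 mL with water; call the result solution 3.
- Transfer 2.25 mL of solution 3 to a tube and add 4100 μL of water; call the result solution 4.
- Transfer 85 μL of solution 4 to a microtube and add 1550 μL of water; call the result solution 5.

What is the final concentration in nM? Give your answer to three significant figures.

Step 1: 50 μL + 350 μL = 400 μL total → factor 400/50 = 8
Step 2: 65 μL brought to 1500 μL → factor 1500/65 = 23.077
Step 3: 1.15 mL brought to 30.5 mL → factor 30.5/1.15 = 26.522
Step 4: 2.25 mL + 4100 μL = 6.35 mL total → factor 6.35/2.25 = 2.8222
Step 5: 85 μL + 1550 μL = 1635 μL total → factor 1635/85 = 19.235
Overall dilution factor = 8 × 23.077 × 26.522 × 2.8222 × 19.235 = 2.658 × 10^5
Final = 3.00 mM / 2.658 × 10^5 = 1.129 × 10^-5 mM = 11.3 nM

11.3 nM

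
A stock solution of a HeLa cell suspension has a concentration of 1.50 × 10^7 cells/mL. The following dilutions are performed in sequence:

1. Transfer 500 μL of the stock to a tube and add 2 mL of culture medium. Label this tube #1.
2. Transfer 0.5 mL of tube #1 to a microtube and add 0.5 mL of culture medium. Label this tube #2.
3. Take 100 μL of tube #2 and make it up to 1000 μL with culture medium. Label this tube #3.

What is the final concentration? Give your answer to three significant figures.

Step 1: 500 μL + 2 mL = 2500 μL total → factor 2500/500 = 5
Step 2: 0.5 mL + 0.5 mL = 1 mL total → factor 1/0.5 = 2
Step 3: 100 μL brought to 1000 μL → factor 1000/100 = 10
Overall dilution factor = 5 × 2 × 10 = 100
Final = 1.50 × 10^7 cells/mL / 100 = 1.50 × 10^5 cells/mL

1.50 × 10^5 cells/mL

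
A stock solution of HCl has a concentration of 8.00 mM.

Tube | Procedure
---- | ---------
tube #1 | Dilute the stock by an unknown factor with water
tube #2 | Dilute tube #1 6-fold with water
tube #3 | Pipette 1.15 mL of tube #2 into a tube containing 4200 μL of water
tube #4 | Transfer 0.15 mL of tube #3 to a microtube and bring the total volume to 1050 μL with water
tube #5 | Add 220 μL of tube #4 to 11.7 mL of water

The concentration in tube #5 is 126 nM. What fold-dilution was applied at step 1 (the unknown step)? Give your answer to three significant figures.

Step 1: unknown factor x
Step 2: 6-fold → factor 6
Step 3: 1.15 mL + 4200 μL = 5.35 mL total → factor 5.35/1.15 = 4.6522
Step 4: 0.15 mL brought to 1050 μL → factor 1.05/0.15 = 7
Step 5: 220 μL + 11.7 mL = 11920 μL total → factor 11920/220 = 54.182
Product of known-step factors = 10587
Overall factor = 8.00 mM / (126 nM) = 63492
x = 63492 / 10587 = 6.00

6.00-fold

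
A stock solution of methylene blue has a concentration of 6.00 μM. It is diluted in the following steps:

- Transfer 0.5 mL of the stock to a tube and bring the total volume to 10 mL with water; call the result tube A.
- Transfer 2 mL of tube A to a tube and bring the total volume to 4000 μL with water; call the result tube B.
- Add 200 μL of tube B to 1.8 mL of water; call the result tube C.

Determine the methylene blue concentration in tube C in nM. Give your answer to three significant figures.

Step 1: 0.5 mL brought to 10 mL → factor 10/0.5 = 20
Step 2: 2 mL brought to 4000 μL → factor 4/2 = 2
Step 3: 200 μL + 1.8 mL = 2000 μL total → factor 2000/200 = 10
Overall dilution factor = 20 × 2 × 10 = 400
Final = 6.00 μM / 400 = 0.01500 μM = 15.0 nM

15.0 nM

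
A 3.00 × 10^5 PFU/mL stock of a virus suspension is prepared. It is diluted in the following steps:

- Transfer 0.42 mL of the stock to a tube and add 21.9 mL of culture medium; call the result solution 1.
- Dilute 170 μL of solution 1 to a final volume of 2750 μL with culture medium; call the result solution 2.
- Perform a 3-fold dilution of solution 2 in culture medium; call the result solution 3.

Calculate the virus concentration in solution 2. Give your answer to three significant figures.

349 PFU/mL

Step 1: 0.42 mL + 21.9 mL = 22.32 mL total → factor 22.32/0.42 = 53.143
Step 2: 170 μL brought to 2750 μL → factor 2750/170 = 16.176
Dilution factor through solution 2 = 53.143 × 16.176 = 859.66
[solution 2] = 3.00 × 10^5 PFU/mL / 859.66 = 349 PFU/mL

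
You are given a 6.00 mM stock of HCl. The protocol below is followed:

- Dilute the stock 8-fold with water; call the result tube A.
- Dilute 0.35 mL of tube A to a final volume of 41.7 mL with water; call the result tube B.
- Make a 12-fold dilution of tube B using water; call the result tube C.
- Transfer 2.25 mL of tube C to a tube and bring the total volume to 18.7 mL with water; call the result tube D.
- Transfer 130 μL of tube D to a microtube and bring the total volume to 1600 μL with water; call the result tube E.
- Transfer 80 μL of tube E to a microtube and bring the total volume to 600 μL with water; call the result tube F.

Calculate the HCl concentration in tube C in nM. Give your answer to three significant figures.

Step 1: 8-fold → factor 8
Step 2: 0.35 mL brought to 41.7 mL → factor 41.7/0.35 = 119.14
Step 3: 12-fold → factor 12
Dilution factor through tube C = 8 × 119.14 × 12 = 11438
[tube C] = 6.00 mM / 11438 = 0.0005246 mM = 525 nM

525 nM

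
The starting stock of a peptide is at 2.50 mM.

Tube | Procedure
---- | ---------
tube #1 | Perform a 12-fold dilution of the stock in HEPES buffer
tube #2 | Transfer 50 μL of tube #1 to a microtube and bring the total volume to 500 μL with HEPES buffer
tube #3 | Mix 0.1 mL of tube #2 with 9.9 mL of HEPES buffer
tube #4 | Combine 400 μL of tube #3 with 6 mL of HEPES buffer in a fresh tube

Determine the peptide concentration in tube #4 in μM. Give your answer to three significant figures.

Step 1: 12-fold → factor 12
Step 2: 50 μL brought to 500 μL → factor 500/50 = 10
Step 3: 0.1 mL + 9.9 mL = 10 mL total → factor 10/0.1 = 100
Step 4: 400 μL + 6 mL = 6400 μL total → factor 6400/400 = 16
Overall dilution factor = 12 × 10 × 100 × 16 = 1.92 × 10^5
Final = 2.50 mM / 1.92 × 10^5 = 1.302 × 10^-5 mM = 0.0130 μM

0.0130 μM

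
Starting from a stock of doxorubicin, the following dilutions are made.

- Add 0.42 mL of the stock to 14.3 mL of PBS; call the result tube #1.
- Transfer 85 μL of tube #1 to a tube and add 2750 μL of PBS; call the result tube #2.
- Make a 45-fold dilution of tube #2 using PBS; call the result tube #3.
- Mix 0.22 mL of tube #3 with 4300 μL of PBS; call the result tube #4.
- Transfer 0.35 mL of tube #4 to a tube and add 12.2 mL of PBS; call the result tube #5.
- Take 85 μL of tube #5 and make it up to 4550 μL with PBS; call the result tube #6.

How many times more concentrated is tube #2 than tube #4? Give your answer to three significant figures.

Step 1: 0.42 mL + 14.3 mL = 14.72 mL total → factor 14.72/0.42 = 35.048
Step 2: 85 μL + 2750 μL = 2835 μL total → factor 2835/85 = 33.353
Step 3: 45-fold → factor 45
Step 4: 0.22 mL + 4300 μL = 4.52 mL total → factor 4.52/0.22 = 20.545
Dilution factor to tube #2 = 1168.9; to tube #4 = 1.0807 × 10^6
[tube #2]/[tube #4] = (factor to tube #4)/(factor to tube #2) = 1.0807 × 10^6/1168.9 = 925

925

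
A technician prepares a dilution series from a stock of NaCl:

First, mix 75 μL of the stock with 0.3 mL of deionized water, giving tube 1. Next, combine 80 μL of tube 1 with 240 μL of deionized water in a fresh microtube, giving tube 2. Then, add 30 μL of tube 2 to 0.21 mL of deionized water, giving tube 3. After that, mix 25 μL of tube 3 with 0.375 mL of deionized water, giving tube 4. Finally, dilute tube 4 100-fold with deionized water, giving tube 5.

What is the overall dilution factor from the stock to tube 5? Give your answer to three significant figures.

Step 1: 75 μL + 0.3 mL = 375 μL total → factor 375/75 = 5
Step 2: 80 μL + 240 μL = 320 μL total → factor 320/80 = 4
Step 3: 30 μL + 0.21 mL = 240 μL total → factor 240/30 = 8
Step 4: 25 μL + 0.375 mL = 400 μL total → factor 400/25 = 16
Step 5: 100-fold → factor 100
Overall dilution factor = 5 × 4 × 8 × 16 × 100 = 2.56 × 10^5

2.56 × 10^5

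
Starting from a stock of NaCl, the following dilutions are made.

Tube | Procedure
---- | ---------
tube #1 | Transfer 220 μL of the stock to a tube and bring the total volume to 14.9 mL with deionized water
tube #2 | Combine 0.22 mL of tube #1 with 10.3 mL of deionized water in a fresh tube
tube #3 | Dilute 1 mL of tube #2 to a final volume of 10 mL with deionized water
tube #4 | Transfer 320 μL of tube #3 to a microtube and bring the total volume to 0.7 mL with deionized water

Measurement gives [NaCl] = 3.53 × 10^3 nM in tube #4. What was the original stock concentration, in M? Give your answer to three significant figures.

Step 1: 220 μL brought to 14.9 mL → factor 14900/220 = 67.727
Step 2: 0.22 mL + 10.3 mL = 10.52 mL total → factor 10.52/0.22 = 47.818
Step 3: 1 mL brought to 10 mL → factor 10/1 = 10
Step 4: 320 μL brought to 0.7 mL → factor 700/320 = 2.1875
Overall dilution factor = 67.727 × 47.818 × 10 × 2.1875 = 70844
Stock = 3.53 × 10^3 nM × 70844 = 2.501 × 10^8 nM = 0.250 M

0.250 M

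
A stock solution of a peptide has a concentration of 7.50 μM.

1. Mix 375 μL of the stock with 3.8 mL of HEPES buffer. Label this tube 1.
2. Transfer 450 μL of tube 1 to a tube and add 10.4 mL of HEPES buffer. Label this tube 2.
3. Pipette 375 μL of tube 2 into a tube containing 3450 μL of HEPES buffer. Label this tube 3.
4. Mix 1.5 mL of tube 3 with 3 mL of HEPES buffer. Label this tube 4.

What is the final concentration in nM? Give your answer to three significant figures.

0.913 nM

Step 1: 375 μL + 3.8 mL = 4175 μL total → factor 4175/375 = 11.133
Step 2: 450 μL + 10.4 mL = 10850 μL total → factor 10850/450 = 24.111
Step 3: 375 μL + 3450 μL = 3825 μL total → factor 3825/375 = 10.2
Step 4: 1.5 mL + 3 mL = 4.5 mL total → factor 4.5/1.5 = 3
Overall dilution factor = 11.133 × 24.111 × 10.2 × 3 = 8214.2
Final = 7.50 μM / 8214.2 = 0.0009131 μM = 0.913 nM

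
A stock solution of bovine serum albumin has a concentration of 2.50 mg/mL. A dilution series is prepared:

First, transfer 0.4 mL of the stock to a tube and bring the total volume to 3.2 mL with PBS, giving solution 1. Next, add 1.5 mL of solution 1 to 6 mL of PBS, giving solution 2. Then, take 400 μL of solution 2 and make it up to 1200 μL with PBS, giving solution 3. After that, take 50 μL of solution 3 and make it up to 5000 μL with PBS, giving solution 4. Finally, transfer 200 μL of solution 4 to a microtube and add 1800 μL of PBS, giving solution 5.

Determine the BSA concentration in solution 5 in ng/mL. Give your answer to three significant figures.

20.8 ng/mL

Step 1: 0.4 mL brought to 3.2 mL → factor 3.2/0.4 = 8
Step 2: 1.5 mL + 6 mL = 7.5 mL total → factor 7.5/1.5 = 5
Step 3: 400 μL brought to 1200 μL → factor 1200/400 = 3
Step 4: 50 μL brought to 5000 μL → factor 5000/50 = 100
Step 5: 200 μL + 1800 μL = 2000 μL total → factor 2000/200 = 10
Overall dilution factor = 8 × 5 × 3 × 100 × 10 = 1.2 × 10^5
Final = 2.50 mg/mL / 1.2 × 10^5 = 2.083 × 10^-5 mg/mL = 20.8 ng/mL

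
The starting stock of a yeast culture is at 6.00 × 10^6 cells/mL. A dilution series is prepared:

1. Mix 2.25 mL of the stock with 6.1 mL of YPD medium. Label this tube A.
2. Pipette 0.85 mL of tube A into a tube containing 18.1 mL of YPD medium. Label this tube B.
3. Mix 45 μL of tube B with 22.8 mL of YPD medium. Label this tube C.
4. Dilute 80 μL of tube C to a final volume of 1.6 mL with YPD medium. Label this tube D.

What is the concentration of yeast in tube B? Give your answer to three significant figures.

Step 1: 2.25 mL + 6.1 mL = 8.35 mL total → factor 8.35/2.25 = 3.7111
Step 2: 0.85 mL + 18.1 mL = 18.95 mL total → factor 18.95/0.85 = 22.294
Dilution factor through tube B = 3.7111 × 22.294 = 82.736
[tube B] = 6.00 × 10^6 cells/mL / 82.736 = 7.25 × 10^4 cells/mL

7.25 × 10^4 cells/mL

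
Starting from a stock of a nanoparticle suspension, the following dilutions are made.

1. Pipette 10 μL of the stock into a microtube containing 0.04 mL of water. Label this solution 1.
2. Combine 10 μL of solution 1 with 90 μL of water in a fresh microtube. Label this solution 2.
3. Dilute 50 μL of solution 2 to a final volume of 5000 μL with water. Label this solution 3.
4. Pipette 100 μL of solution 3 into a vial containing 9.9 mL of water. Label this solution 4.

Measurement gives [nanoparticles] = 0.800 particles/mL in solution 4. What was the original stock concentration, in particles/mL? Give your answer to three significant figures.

Step 1: 10 μL + 0.04 mL = 50 μL total → factor 50/10 = 5
Step 2: 10 μL + 90 μL = 100 μL total → factor 100/10 = 10
Step 3: 50 μL brought to 5000 μL → factor 5000/50 = 100
Step 4: 100 μL + 9.9 mL = 10000 μL total → factor 10000/100 = 100
Overall dilution factor = 5 × 10 × 100 × 100 = 5 × 10^5
Stock = 0.800 particles/mL × 5 × 10^5 = 4.00 × 10^5 particles/mL

4.00 × 10^5 particles/mL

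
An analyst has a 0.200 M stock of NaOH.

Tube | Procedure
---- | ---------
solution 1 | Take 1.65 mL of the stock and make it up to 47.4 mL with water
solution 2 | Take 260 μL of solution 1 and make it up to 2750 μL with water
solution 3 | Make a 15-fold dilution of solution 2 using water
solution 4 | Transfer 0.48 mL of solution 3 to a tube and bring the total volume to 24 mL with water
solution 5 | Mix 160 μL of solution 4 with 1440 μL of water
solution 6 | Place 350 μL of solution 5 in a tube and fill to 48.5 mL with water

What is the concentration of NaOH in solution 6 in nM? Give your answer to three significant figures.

0.633 nM

Step 1: 1.65 mL brought to 47.4 mL → factor 47.4/1.65 = 28.727
Step 2: 260 μL brought to 2750 μL → factor 2750/260 = 10.577
Step 3: 15-fold → factor 15
Step 4: 0.48 mL brought to 24 mL → factor 24/0.48 = 50
Step 5: 160 μL + 1440 μL = 1600 μL total → factor 1600/160 = 10
Step 6: 350 μL brought to 48.5 mL → factor 48500/350 = 138.57
Overall dilution factor = 28.727 × 10.577 × 15 × 50 × 10 × 138.57 = 3.1578 × 10^8
Final = 0.200 M / 3.1578 × 10^8 = 6.333 × 10^-10 M = 0.633 nM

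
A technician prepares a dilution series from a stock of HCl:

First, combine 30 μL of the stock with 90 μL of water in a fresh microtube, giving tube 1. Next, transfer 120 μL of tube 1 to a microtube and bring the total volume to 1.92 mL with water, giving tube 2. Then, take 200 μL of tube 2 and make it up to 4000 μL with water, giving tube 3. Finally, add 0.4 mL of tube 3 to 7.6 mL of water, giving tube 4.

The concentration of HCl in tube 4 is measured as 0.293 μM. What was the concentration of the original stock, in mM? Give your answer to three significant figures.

7.50 mM

Step 1: 30 μL + 90 μL = 120 μL total → factor 120/30 = 4
Step 2: 120 μL brought to 1.92 mL → factor 1920/120 = 16
Step 3: 200 μL brought to 4000 μL → factor 4000/200 = 20
Step 4: 0.4 mL + 7.6 mL = 8 mL total → factor 8/0.4 = 20
Overall dilution factor = 4 × 16 × 20 × 20 = 25600
Stock = 0.293 μM × 25600 = 7501 μM = 7.50 mM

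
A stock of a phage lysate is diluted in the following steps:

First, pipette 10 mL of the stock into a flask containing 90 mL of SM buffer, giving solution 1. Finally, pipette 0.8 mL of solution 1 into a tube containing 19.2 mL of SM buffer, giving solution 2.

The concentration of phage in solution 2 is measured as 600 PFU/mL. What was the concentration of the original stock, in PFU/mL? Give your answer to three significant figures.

Step 1: 10 mL + 90 mL = 100 mL total → factor 100/10 = 10
Step 2: 0.8 mL + 19.2 mL = 20 mL total → factor 20/0.8 = 25
Overall dilution factor = 10 × 25 = 250
Stock = 600 PFU/mL × 250 = 1.50 × 10^5 PFU/mL

1.50 × 10^5 PFU/mL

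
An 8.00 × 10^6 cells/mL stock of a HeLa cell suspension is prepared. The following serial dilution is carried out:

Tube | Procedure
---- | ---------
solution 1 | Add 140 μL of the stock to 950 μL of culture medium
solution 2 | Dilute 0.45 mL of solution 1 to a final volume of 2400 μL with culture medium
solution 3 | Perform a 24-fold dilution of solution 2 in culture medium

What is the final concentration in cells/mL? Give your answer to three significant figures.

Step 1: 140 μL + 950 μL = 1090 μL total → factor 1090/140 = 7.7857
Step 2: 0.45 mL brought to 2400 μL → factor 2.4/0.45 = 5.3333
Step 3: 24-fold → factor 24
Overall dilution factor = 7.7857 × 5.3333 × 24 = 996.57
Final = 8.00 × 10^6 cells/mL / 996.57 = 8.03 × 10^3 cells/mL

8.03 × 10^3 cells/mL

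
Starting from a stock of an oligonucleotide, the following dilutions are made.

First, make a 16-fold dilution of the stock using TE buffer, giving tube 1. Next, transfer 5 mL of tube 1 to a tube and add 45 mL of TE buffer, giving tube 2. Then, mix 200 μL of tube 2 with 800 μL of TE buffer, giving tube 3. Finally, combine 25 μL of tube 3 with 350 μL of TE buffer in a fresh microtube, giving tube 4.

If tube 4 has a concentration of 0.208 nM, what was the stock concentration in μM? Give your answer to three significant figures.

2.50 μM

Step 1: 16-fold → factor 16
Step 2: 5 mL + 45 mL = 50 mL total → factor 50/5 = 10
Step 3: 200 μL + 800 μL = 1000 μL total → factor 1000/200 = 5
Step 4: 25 μL + 350 μL = 375 μL total → factor 375/25 = 15
Overall dilution factor = 16 × 10 × 5 × 15 = 12000
Stock = 0.208 nM × 12000 = 2496 nM = 2.50 μM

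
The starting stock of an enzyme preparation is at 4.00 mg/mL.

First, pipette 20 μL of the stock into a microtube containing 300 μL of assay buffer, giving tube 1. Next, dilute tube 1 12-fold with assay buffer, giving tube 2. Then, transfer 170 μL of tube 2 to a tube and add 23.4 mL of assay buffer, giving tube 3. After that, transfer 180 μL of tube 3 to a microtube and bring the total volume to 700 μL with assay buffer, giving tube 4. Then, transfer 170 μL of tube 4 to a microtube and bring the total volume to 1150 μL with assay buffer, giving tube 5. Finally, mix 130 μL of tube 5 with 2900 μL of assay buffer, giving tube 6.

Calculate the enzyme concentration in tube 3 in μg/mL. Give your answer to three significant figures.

Step 1: 20 μL + 300 μL = 320 μL total → factor 320/20 = 16
Step 2: 12-fold → factor 12
Step 3: 170 μL + 23.4 mL = 23570 μL total → factor 23570/170 = 138.65
Dilution factor through tube 3 = 16 × 12 × 138.65 = 26620
[tube 3] = 4.00 mg/mL / 26620 = 0.0001503 mg/mL = 0.150 μg/mL

0.150 μg/mL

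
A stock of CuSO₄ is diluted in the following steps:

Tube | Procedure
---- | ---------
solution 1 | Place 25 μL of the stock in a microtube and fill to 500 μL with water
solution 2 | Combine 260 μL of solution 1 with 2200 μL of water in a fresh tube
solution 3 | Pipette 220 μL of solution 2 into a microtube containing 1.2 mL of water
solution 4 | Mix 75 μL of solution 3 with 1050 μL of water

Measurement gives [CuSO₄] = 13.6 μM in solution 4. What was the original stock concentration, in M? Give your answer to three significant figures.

0.249 M

Step 1: 25 μL brought to 500 μL → factor 500/25 = 20
Step 2: 260 μL + 2200 μL = 2460 μL total → factor 2460/260 = 9.4615
Step 3: 220 μL + 1.2 mL = 1420 μL total → factor 1420/220 = 6.4545
Step 4: 75 μL + 1050 μL = 1125 μL total → factor 1125/75 = 15
Overall dilution factor = 20 × 9.4615 × 6.4545 × 15 = 18321
Stock = 13.6 μM × 18321 = 2.492 × 10^5 μM = 0.249 M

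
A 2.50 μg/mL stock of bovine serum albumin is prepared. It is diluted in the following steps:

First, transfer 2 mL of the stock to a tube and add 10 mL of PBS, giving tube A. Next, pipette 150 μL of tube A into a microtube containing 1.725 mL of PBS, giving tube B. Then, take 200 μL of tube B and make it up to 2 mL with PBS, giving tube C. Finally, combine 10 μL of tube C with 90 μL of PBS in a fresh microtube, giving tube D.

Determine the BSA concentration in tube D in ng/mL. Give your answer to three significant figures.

Step 1: 2 mL + 10 mL = 12 mL total → factor 12/2 = 6
Step 2: 150 μL + 1.725 mL = 1875 μL total → factor 1875/150 = 12.5
Step 3: 200 μL brought to 2 mL → factor 2000/200 = 10
Step 4: 10 μL + 90 μL = 100 μL total → factor 100/10 = 10
Overall dilution factor = 6 × 12.5 × 10 × 10 = 7500
Final = 2.50 μg/mL / 7500 = 0.0003333 μg/mL = 0.333 ng/mL

0.333 ng/mL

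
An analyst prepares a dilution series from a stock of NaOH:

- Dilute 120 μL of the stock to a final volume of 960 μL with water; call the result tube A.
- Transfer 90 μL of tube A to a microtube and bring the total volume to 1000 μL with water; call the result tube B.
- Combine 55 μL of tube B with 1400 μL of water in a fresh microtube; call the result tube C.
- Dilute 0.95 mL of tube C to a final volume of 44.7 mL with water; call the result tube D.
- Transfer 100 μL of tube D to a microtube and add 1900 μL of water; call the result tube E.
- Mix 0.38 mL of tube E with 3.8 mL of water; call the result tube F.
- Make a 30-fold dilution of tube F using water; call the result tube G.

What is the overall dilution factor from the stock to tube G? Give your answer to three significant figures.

Step 1: 120 μL brought to 960 μL → factor 960/120 = 8
Step 2: 90 μL brought to 1000 μL → factor 1000/90 = 11.111
Step 3: 55 μL + 1400 μL = 1455 μL total → factor 1455/55 = 26.455
Step 4: 0.95 mL brought to 44.7 mL → factor 44.7/0.95 = 47.053
Step 5: 100 μL + 1900 μL = 2000 μL total → factor 2000/100 = 20
Step 6: 0.38 mL + 3.8 mL = 4.18 mL total → factor 4.18/0.38 = 11
Step 7: 30-fold → factor 30
Overall dilution factor = 8 × 11.111 × 26.455 × 47.053 × 20 × 11 × 30 = 7.3026 × 10^8

7.30 × 10^8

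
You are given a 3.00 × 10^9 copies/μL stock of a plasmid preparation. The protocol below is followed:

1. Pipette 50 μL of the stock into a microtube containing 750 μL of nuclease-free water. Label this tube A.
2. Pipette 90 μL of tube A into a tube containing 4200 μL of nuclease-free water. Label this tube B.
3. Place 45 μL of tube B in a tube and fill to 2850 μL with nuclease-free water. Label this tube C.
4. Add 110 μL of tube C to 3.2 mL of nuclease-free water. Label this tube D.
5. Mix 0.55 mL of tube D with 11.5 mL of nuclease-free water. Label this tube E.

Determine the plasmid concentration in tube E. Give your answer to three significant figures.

94.2 copies/μL

Step 1: 50 μL + 750 μL = 800 μL total → factor 800/50 = 16
Step 2: 90 μL + 4200 μL = 4290 μL total → factor 4290/90 = 47.667
Step 3: 45 μL brought to 2850 μL → factor 2850/45 = 63.333
Step 4: 110 μL + 3.2 mL = 3310 μL total → factor 3310/110 = 30.091
Step 5: 0.55 mL + 11.5 mL = 12.05 mL total → factor 12.05/0.55 = 21.909
Overall dilution factor = 16 × 47.667 × 63.333 × 30.091 × 21.909 = 3.1844 × 10^7
Final = 3.00 × 10^9 copies/μL / 3.1844 × 10^7 = 94.2 copies/μL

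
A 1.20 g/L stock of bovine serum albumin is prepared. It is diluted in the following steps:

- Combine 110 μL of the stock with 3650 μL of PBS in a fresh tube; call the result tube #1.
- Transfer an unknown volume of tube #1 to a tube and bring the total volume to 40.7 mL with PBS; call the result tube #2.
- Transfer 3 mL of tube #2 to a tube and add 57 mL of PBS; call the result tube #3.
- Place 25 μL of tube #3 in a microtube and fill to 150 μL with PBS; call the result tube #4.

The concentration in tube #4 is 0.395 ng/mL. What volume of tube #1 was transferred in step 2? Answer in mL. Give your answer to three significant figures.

Step 1: 110 μL + 3650 μL = 3760 μL total → factor 3760/110 = 34.182
Step 2: v brought to 40.7 mL → factor = 40.7 mL/v
Step 3: 3 mL + 57 mL = 60 mL total → factor 60/3 = 20
Step 4: 25 μL brought to 150 μL → factor 150/25 = 6
Product of known-step factors = 4101.8
Overall factor = 1.20 g/L / (0.395 ng/mL) = 3.038 × 10^6
Step-2 factor = 3.038 × 10^6 / 4101.8 = 740.64
v = 40.7 mL / 740.64 = 0.0550 mL

0.0550 mL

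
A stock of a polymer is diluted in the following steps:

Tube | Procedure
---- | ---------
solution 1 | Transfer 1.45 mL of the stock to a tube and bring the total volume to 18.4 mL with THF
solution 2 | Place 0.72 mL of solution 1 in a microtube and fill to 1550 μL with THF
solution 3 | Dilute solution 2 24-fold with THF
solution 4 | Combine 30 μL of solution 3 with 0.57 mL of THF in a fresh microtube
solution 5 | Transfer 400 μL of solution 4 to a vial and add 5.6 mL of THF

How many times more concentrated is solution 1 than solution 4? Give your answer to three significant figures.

Step 1: 1.45 mL brought to 18.4 mL → factor 18.4/1.45 = 12.69
Step 2: 0.72 mL brought to 1550 μL → factor 1.55/0.72 = 2.1528
Step 3: 24-fold → factor 24
Step 4: 30 μL + 0.57 mL = 600 μL total → factor 600/30 = 20
Dilution factor to solution 1 = 12.69; to solution 4 = 13113
[solution 1]/[solution 4] = (factor to solution 4)/(factor to solution 1) = 13113/12.69 = 1.03 × 10^3

1.03 × 10^3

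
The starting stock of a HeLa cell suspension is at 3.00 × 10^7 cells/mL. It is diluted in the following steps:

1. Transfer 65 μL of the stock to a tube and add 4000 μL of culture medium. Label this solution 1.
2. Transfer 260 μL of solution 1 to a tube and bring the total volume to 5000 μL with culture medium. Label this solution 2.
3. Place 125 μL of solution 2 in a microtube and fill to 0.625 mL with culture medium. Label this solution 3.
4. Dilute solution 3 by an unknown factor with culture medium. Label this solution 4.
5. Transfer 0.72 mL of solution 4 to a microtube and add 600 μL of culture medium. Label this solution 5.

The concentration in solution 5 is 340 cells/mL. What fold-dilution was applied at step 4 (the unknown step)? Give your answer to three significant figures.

8.00-fold

Step 1: 65 μL + 4000 μL = 4065 μL total → factor 4065/65 = 62.538
Step 2: 260 μL brought to 5000 μL → factor 5000/260 = 19.231
Step 3: 125 μL brought to 0.625 mL → factor 625/125 = 5
Step 4: unknown factor x
Step 5: 0.72 mL + 600 μL = 1.32 mL total → factor 1.32/0.72 = 1.8333
Product of known-step factors = 11024
Overall factor = 3.00 × 10^7 cells/mL / (340 cells/mL) = 88235
x = 88235 / 11024 = 8.00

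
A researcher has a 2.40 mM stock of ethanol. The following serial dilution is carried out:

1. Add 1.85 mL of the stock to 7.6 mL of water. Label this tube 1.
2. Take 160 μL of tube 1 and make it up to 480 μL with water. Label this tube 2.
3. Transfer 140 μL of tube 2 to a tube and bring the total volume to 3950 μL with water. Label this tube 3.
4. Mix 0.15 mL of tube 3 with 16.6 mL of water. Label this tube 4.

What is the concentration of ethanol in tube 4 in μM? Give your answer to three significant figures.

0.0497 μM

Step 1: 1.85 mL + 7.6 mL = 9.45 mL total → factor 9.45/1.85 = 5.1081
Step 2: 160 μL brought to 480 μL → factor 480/160 = 3
Step 3: 140 μL brought to 3950 μL → factor 3950/140 = 28.214
Step 4: 0.15 mL + 16.6 mL = 16.75 mL total → factor 16.75/0.15 = 111.67
Overall dilution factor = 5.1081 × 3 × 28.214 × 111.67 = 48281
Final = 2.40 mM / 48281 = 4.971 × 10^-5 mM = 0.0497 μM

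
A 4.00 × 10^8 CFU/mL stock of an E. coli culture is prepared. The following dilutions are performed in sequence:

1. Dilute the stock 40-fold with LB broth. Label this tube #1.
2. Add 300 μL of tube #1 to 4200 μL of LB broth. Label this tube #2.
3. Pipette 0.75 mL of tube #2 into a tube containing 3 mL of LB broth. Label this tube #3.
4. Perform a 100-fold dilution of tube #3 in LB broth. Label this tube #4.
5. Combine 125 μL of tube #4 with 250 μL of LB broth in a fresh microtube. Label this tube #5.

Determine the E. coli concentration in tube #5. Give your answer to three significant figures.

Step 1: 40-fold → factor 40
Step 2: 300 μL + 4200 μL = 4500 μL total → factor 4500/300 = 15
Step 3: 0.75 mL + 3 mL = 3.75 mL total → factor 3.75/0.75 = 5
Step 4: 100-fold → factor 100
Step 5: 125 μL + 250 μL = 375 μL total → factor 375/125 = 3
Overall dilution factor = 40 × 15 × 5 × 100 × 3 = 9 × 10^5
Final = 4.00 × 10^8 CFU/mL / 9 × 10^5 = 444 CFU/mL

444 CFU/mL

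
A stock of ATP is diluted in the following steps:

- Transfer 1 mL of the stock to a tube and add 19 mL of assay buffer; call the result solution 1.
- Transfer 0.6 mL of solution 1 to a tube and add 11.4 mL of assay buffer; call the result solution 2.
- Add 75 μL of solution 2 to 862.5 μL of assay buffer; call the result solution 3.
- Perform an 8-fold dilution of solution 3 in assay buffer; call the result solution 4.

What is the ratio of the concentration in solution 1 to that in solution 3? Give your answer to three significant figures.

250

Step 1: 1 mL + 19 mL = 20 mL total → factor 20/1 = 20
Step 2: 0.6 mL + 11.4 mL = 12 mL total → factor 12/0.6 = 20
Step 3: 75 μL + 862.5 μL = 937.5 μL total → factor 937.5/75 = 12.5
Dilution factor to solution 1 = 20; to solution 3 = 5000
[solution 1]/[solution 3] = (factor to solution 3)/(factor to solution 1) = 5000/20 = 250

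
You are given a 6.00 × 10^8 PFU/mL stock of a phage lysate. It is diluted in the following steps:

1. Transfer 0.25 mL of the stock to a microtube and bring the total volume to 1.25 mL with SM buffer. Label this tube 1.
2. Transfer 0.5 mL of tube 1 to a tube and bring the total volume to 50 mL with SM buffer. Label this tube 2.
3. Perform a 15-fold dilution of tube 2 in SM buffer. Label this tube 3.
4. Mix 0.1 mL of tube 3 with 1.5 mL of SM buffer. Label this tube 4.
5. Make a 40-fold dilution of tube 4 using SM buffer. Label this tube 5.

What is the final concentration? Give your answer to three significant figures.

Step 1: 0.25 mL brought to 1.25 mL → factor 1.25/0.25 = 5
Step 2: 0.5 mL brought to 50 mL → factor 50/0.5 = 100
Step 3: 15-fold → factor 15
Step 4: 0.1 mL + 1.5 mL = 1.6 mL total → factor 1.6/0.1 = 16
Step 5: 40-fold → factor 40
Overall dilution factor = 5 × 100 × 15 × 16 × 40 = 4.8 × 10^6
Final = 6.00 × 10^8 PFU/mL / 4.8 × 10^6 = 125 PFU/mL

125 PFU/mL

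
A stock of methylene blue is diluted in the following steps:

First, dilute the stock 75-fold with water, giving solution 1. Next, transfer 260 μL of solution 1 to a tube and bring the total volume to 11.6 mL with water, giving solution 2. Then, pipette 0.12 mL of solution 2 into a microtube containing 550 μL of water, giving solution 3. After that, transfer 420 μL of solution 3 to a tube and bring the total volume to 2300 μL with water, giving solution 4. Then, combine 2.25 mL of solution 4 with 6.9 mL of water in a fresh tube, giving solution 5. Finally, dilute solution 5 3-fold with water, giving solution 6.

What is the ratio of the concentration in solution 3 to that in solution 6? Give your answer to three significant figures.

66.8

Step 1: 75-fold → factor 75
Step 2: 260 μL brought to 11.6 mL → factor 11600/260 = 44.615
Step 3: 0.12 mL + 550 μL = 0.67 mL total → factor 0.67/0.12 = 5.5833
Step 4: 420 μL brought to 2300 μL → factor 2300/420 = 5.4762
Step 5: 2.25 mL + 6.9 mL = 9.15 mL total → factor 9.15/2.25 = 4.0667
Step 6: 3-fold → factor 3
Dilution factor to solution 3 = 18683; to solution 6 = 1.2482 × 10^6
[solution 3]/[solution 6] = (factor to solution 6)/(factor to solution 3) = 1.2482 × 10^6/18683 = 66.8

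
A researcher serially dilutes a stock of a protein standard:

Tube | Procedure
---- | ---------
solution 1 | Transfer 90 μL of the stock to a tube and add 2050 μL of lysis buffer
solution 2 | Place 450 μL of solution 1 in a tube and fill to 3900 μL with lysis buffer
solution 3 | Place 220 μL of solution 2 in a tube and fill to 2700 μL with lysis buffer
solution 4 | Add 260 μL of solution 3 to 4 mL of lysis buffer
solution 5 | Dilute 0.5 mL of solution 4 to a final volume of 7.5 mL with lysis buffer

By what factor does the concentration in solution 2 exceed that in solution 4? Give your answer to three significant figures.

Step 1: 90 μL + 2050 μL = 2140 μL total → factor 2140/90 = 23.778
Step 2: 450 μL brought to 3900 μL → factor 3900/450 = 8.6667
Step 3: 220 μL brought to 2700 μL → factor 2700/220 = 12.273
Step 4: 260 μL + 4 mL = 4260 μL total → factor 4260/260 = 16.385
Dilution factor to solution 2 = 206.07; to solution 4 = 41438
[solution 2]/[solution 4] = (factor to solution 4)/(factor to solution 2) = 41438/206.07 = 201

201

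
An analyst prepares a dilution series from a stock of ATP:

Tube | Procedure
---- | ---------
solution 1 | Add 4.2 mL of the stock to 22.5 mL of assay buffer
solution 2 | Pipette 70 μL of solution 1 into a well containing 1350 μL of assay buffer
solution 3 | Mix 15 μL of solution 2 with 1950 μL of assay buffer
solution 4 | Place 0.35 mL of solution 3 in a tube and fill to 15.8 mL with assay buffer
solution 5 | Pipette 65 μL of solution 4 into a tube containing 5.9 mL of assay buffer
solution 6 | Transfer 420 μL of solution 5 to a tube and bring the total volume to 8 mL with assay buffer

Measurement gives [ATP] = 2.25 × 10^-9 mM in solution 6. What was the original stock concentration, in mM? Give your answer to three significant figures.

Step 1: 4.2 mL + 22.5 mL = 26.7 mL total → factor 26.7/4.2 = 6.3571
Step 2: 70 μL + 1350 μL = 1420 μL total → factor 1420/70 = 20.286
Step 3: 15 μL + 1950 μL = 1965 μL total → factor 1965/15 = 131
Step 4: 0.35 mL brought to 15.8 mL → factor 15.8/0.35 = 45.143
Step 5: 65 μL + 5.9 mL = 5965 μL total → factor 5965/65 = 91.769
Step 6: 420 μL brought to 8 mL → factor 8000/420 = 19.048
Overall dilution factor = 6.3571 × 20.286 × 131 × 45.143 × 91.769 × 19.048 = 1.3331 × 10^9
Stock = 2.25 × 10^-9 mM × 1.3331 × 10^9 = 3.00 mM

3.00 mM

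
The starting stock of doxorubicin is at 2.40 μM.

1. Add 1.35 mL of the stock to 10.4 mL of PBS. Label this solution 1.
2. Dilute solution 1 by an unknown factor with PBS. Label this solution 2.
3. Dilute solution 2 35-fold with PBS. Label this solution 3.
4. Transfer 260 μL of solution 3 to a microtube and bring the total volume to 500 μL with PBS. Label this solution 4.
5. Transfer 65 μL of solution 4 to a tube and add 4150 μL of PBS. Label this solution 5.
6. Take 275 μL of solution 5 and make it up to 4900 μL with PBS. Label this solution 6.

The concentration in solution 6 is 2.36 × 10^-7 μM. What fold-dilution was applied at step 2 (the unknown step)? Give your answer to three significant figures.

Step 1: 1.35 mL + 10.4 mL = 11.75 mL total → factor 11.75/1.35 = 8.7037
Step 2: unknown factor x
Step 3: 35-fold → factor 35
Step 4: 260 μL brought to 500 μL → factor 500/260 = 1.9231
Step 5: 65 μL + 4150 μL = 4215 μL total → factor 4215/65 = 64.846
Step 6: 275 μL brought to 4900 μL → factor 4900/275 = 17.818
Product of known-step factors = 6.7689 × 10^5
Overall factor = 2.40 μM / (2.36 × 10^-7 μM) = 1.0169 × 10^7
x = 1.0169 × 10^7 / 6.7689 × 10^5 = 15.0

15.0-fold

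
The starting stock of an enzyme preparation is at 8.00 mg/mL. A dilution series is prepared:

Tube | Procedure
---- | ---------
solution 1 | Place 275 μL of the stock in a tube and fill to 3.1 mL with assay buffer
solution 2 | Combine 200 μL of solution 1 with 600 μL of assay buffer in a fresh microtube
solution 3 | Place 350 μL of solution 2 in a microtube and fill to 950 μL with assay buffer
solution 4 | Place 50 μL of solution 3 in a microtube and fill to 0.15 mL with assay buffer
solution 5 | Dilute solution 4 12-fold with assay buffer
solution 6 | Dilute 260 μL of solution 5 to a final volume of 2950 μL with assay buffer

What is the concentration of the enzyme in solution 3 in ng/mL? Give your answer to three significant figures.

Step 1: 275 μL brought to 3.1 mL → factor 3100/275 = 11.273
Step 2: 200 μL + 600 μL = 800 μL total → factor 800/200 = 4
Step 3: 350 μL brought to 950 μL → factor 950/350 = 2.7143
Dilution factor through solution 3 = 11.273 × 4 × 2.7143 = 122.39
[solution 3] = 8.00 mg/mL / 122.39 = 0.06537 mg/mL = 6.54 × 10^4 ng/mL

6.54 × 10^4 ng/mL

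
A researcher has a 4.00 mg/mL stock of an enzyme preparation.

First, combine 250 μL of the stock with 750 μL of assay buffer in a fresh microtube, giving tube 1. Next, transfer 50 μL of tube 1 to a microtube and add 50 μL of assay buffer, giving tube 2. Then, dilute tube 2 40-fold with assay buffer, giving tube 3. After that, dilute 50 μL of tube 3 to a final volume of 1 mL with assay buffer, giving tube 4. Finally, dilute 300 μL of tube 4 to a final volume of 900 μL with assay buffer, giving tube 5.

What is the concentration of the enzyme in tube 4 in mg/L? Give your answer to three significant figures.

0.625 mg/L

Step 1: 250 μL + 750 μL = 1000 μL total → factor 1000/250 = 4
Step 2: 50 μL + 50 μL = 100 μL total → factor 100/50 = 2
Step 3: 40-fold → factor 40
Step 4: 50 μL brought to 1 mL → factor 1000/50 = 20
Dilution factor through tube 4 = 4 × 2 × 40 × 20 = 6400
[tube 4] = 4.00 mg/mL / 6400 = 0.0006250 mg/mL = 0.625 mg/L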